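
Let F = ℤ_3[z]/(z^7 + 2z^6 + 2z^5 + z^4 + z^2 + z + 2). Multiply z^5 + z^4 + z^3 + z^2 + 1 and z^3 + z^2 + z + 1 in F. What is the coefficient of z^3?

2

Multiply in ℤ_3[z]: (z^5 + z^4 + z^3 + z^2 + 1)·(z^3 + z^2 + z + 1) = z^8 + 2z^7 + z^5 + 2z^2 + z + 1.
Reduce using z^7 ≡ z^6 + z^5 + 2z^4 + 2z^2 + 2z + 1 (mod z^7 + 2z^6 + 2z^5 + z^4 + z^2 + z + 2).
Reduced: z^6 + 2z^3 + z^2 + 2z + 1.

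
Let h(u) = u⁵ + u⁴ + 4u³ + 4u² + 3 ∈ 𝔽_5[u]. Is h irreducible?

Yes

Check for roots in 𝔽_5: h(0) = 3; h(1) = 3; h(2) = 4; h(3) = 1; h(4) = 3.
No roots, so no linear factors.
Degree-2 irreducible divisors: test the 10 monic irreducibles of degree 2 over GF(5).
None of them divide h (all give nonzero remainder).
No irreducible factor of degree ≤ 2 exists, so h is irreducible over GF(5).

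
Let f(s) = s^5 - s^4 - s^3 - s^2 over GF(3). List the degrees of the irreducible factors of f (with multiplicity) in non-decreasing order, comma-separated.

Roots in GF(3): f(0) = 0 → root; f(1) = 1; f(2) = 1.
Linear factors from roots: (s).
Complete factorization: f(s) = (s)^2·(s^3 - s^2 - s - 1).
Factor degrees with multiplicity: 1 + 1 + 3 = 5.

1, 1, 3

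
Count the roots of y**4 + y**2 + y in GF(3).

Write g(y) = y**4 + y**2 + y.
Evaluate at each of the 3 elements of GF(3):
g(0) = 0 → root; g(1) = 0 → root; g(2) = 1.
Roots: {0, 1}.

2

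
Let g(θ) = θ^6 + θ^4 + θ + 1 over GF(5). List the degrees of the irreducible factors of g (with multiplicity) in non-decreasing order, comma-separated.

Roots in GF(5): g(0) = 1; g(1) = 4; g(2) = 3; g(3) = 4; g(4) = 2.
Complete factorization: g(θ) = (θ^6 + θ^4 + θ + 1).
Factor degrees with multiplicity: 6 = 6.

6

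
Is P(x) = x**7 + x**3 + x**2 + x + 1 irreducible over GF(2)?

Check for roots in GF(2): P(0) = 1; P(1) = 1.
No roots, so no linear factors.
Monic irreducibles of degree 2 over GF(2): x**2 + x + 1.
None of them divide P (all give nonzero remainder).
Monic irreducibles of degree 3 over GF(2): x**3 + x + 1, x**3 + x**2 + 1.
None of them divide P (all give nonzero remainder).
No irreducible factor of degree ≤ 3 exists, so P is irreducible over GF(2).

Yes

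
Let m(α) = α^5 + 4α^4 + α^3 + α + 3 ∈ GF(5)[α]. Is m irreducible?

Check for roots in GF(5): m(0) = 3; m(1) = 0 → root; m(2) = 4; m(3) = 0 → root; m(4) = 4.
m(1) = 0, so (α − 1) divides m(α); m is reducible.

No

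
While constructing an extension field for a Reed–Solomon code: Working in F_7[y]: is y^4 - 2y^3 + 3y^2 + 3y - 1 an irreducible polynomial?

Yes

Write f(y) = y^4 - 2y^3 + 3y^2 + 3y - 1.
Check for roots in F_7: f(0) = 6; f(1) = 4; f(2) = 3; f(3) = 6; f(4) = 5; f(5) = 2; f(6) = 2.
No roots, so no linear factors.
Degree-2 irreducible divisors: test the 21 monic irreducibles of degree 2 over GF(7).
None of them divide f (all give nonzero remainder).
No irreducible factor of degree ≤ 2 exists, so f is irreducible over GF(7).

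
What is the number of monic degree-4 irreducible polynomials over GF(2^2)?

60

Gauss's count: N_{4}(4) = (1/4) Σ_{d|4} μ(4/d)·4^d.
Divisors of 4: 1, 2, 4; μ(4/d) for each: 0, -1, 1.
Σ = − 4^2 + 4^4 = 240.
N = 240/4 = 60.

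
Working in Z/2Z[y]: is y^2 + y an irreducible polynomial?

No

Write m(y) = y^2 + y.
Check for roots in Z/2Z: m(0) = 0 → root; m(1) = 0 → root.
m(0) = 0, so (y) divides m(y); m is reducible.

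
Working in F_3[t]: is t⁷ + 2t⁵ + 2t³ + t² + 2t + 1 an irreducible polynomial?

Write g(t) = t⁷ + 2t⁵ + 2t³ + t² + 2t + 1.
Check for roots in F_3: g(0) = 1; g(1) = 0 → root; g(2) = 1.
g(1) = 0, so (t − 1) divides g(t); g is reducible.

No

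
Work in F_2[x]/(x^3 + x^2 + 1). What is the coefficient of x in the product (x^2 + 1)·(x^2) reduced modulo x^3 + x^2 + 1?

1

Multiply in F_2[x]: (x^2 + 1)·(x^2) = x^4 + x^2.
Reduce using x^3 ≡ x^2 + 1 (mod x^3 + x^2 + 1).
Reduced: x + 1.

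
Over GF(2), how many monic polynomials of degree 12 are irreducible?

335

By the necklace-counting formula, N_2(12) = (1/12) Σ_{d|12} μ(12/d)·2^d.
Divisors of 12: 1, 2, 3, 4, 6, 12; μ(12/d) for each: 0, 1, 0, -1, -1, 1.
Σ = 2^2 − 2^4 − 2^6 + 2^12 = 4020.
N = 4020/12 = 335.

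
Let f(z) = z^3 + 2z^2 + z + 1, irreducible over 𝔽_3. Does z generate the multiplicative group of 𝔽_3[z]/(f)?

|GF(3^3)^×| = 3^3 − 1 = 26. Prime factorization: 26 = 2·13.
f is primitive ⇔ z has order 26 in GF(3)[z]/(f), i.e. z^(26/q) ≠ 1 for each prime q | 26.
z^(13) mod f = 2.
z^(2) mod f = z^2.
None equal 1, so z has full order 26; f is primitive.

Yes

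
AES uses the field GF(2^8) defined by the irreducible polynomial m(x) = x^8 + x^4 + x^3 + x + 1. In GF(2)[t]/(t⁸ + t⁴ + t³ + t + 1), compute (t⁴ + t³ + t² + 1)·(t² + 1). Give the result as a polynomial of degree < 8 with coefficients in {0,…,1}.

Multiply in GF(2)[t]: (t⁴ + t³ + t² + 1)·(t² + 1) = t⁶ + t⁵ + t³ + 1.
Reduced: t⁶ + t⁵ + t³ + 1.

t^6 + t^5 + t^3 + 1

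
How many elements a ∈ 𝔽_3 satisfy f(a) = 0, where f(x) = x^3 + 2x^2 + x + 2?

1

Evaluate at each of the 3 elements of 𝔽_3:
f(0) = 2; f(1) = 0 → root; f(2) = 2.
Roots: {1}.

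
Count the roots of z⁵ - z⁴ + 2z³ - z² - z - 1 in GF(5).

2

Write f(z) = z⁵ - z⁴ + 2z³ - z² - z - 1.
Evaluate at each of the 5 elements of GF(5):
f(0) = 4; f(1) = 4; f(2) = 0 → root; f(3) = 3; f(4) = 0 → root.
Roots: {2, 4}.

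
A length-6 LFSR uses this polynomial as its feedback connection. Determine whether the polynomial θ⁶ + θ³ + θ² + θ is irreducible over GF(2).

Write h(θ) = θ⁶ + θ³ + θ² + θ.
Check for roots in GF(2): h(0) = 0 → root; h(1) = 0 → root.
h(0) = 0, so (θ) divides h(θ); h is reducible.

No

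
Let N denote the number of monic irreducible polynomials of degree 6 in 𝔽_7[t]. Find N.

19544

x^(7^6) − x is the product of all monic irreducibles of degree dividing 6; Möbius inversion gives N = (1/6) Σ μ(6/d)·7^d.
Divisors of 6: 1, 2, 3, 6; μ(6/d) for each: 1, -1, -1, 1.
Σ = 7^1 − 7^2 − 7^3 + 7^6 = 117264.
N = 117264/6 = 19544.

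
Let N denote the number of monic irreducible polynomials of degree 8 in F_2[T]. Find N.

30

By the necklace-counting formula, N_2(8) = (1/8) Σ_{d|8} μ(8/d)·2^d.
Divisors of 8: 1, 2, 4, 8; μ(8/d) for each: 0, 0, -1, 1.
Σ = − 2^4 + 2^8 = 240.
N = 240/8 = 30.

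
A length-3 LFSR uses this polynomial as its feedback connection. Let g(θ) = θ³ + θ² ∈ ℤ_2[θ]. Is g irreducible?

No

Check for roots in ℤ_2: g(0) = 0 → root; g(1) = 0 → root.
g(0) = 0, so (θ) divides g(θ); g is reducible.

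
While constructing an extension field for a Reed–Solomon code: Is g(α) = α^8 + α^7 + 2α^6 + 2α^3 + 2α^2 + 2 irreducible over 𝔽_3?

Check for roots in 𝔽_3: g(0) = 2; g(1) = 1; g(2) = 1.
No roots, so no linear factors.
Monic irreducibles of degree 2 over GF(3): α^2 + 1, α^2 + α + 2, α^2 + 2α + 2.
None of them divide g (all give nonzero remainder).
Degree-3 irreducible divisors: test the 8 monic irreducibles of degree 3 over GF(3).
None of them divide g (all give nonzero remainder).
Degree-4 irreducible divisors: test the 18 monic irreducibles of degree 4 over GF(3).
None of them divide g (all give nonzero remainder).
No irreducible factor of degree ≤ 4 exists, so g is irreducible over GF(3).

Yes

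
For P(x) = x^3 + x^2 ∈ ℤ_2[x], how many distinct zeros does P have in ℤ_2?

2

Evaluate at each of the 2 elements of ℤ_2:
P(0) = 0 → root; P(1) = 0 → root.
Roots: {0, 1}.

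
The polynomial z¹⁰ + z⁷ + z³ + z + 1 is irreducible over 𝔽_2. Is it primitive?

Yes

Write f(z) = z¹⁰ + z⁷ + z³ + z + 1.
|GF(2^10)^×| = 2^10 − 1 = 1023. Prime factorization: 1023 = 3·11·31.
f is primitive ⇔ z has order 1023 in GF(2)[z]/(f), i.e. z^(1023/q) ≠ 1 for each prime q | 1023.
z^(341) mod f = z⁹ + z⁸ + z³.
z^(93) mod f = z⁹ + z⁵ + z³ + z + 1.
z^(33) mod f = z⁷ + z⁵ + z⁴ + z³ + z² + z.
None equal 1, so z has full order 1023; f is primitive.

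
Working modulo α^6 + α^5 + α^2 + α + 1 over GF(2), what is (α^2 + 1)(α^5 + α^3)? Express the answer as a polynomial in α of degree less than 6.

α^5 + 1

Multiply in GF(2)[α]: (α^2 + 1)·(α^5 + α^3) = α^7 + α^3.
Reduce using α^6 ≡ α^5 + α^2 + α + 1 (mod α^6 + α^5 + α^2 + α + 1).
Reduced: α^5 + 1.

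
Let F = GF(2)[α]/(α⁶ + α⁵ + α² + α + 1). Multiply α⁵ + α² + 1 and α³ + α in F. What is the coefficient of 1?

0

Multiply in GF(2)[α]: (α⁵ + α² + 1)·(α³ + α) = α⁸ + α⁶ + α⁵ + α.
Reduce using α⁶ ≡ α⁵ + α² + α + 1 (mod α⁶ + α⁵ + α² + α + 1).
Reduced: α⁵ + α⁴.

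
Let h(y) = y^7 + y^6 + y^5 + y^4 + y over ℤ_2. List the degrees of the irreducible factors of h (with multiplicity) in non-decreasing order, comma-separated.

1, 2, 4

Roots in ℤ_2: h(0) = 0 → root; h(1) = 1.
Linear factors from roots: (y).
Complete factorization: h(y) = (y)·(y^2 + y + 1)·(y^4 + y + 1).
Factor degrees with multiplicity: 1 + 2 + 4 = 7.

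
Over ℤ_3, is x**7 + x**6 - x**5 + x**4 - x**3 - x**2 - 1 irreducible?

Yes

Write f(x) = x**7 + x**6 - x**5 + x**4 - x**3 - x**2 - 1.
Check for roots in ℤ_3: f(0) = 2; f(1) = 2; f(2) = 1.
No roots, so no linear factors.
Monic irreducibles of degree 2 over GF(3): x**2 + 1, x**2 + x - 1, x**2 - x - 1.
None of them divide f (all give nonzero remainder).
Degree-3 irreducible divisors: test the 8 monic irreducibles of degree 3 over GF(3).
None of them divide f (all give nonzero remainder).
No irreducible factor of degree ≤ 3 exists, so f is irreducible over GF(3).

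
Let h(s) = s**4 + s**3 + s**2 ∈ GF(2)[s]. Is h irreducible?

Check for roots in GF(2): h(0) = 0 → root; h(1) = 1.
h(0) = 0, so (s) divides h(s); h is reducible.

No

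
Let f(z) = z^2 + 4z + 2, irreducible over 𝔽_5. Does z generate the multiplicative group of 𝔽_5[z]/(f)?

|GF(5^2)^×| = 5^2 − 1 = 24. Prime factorization: 24 = 2^3·3.
f is primitive ⇔ z has order 24 in GF(5)[z]/(f), i.e. z^(24/q) ≠ 1 for each prime q | 24.
z^(12) mod f = 4.
z^(8) mod f = 2z + 1.
None equal 1, so z has full order 24; f is primitive.

Yes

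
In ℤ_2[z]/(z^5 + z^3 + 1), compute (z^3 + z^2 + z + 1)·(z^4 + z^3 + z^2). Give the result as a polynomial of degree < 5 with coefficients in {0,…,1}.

z^4

Multiply in ℤ_2[z]: (z^3 + z^2 + z + 1)·(z^4 + z^3 + z^2) = z^7 + z^5 + z^4 + z^2.
Reduce using z^5 ≡ z^3 + 1 (mod z^5 + z^3 + 1).
Reduced: z^4.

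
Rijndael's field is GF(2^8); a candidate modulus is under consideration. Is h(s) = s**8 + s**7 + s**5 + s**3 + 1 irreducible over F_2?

Check for roots in F_2: h(0) = 1; h(1) = 1.
No roots, so no linear factors.
Monic irreducibles of degree 2 over GF(2): s**2 + s + 1.
None of them divide h (all give nonzero remainder).
Monic irreducibles of degree 3 over GF(2): s**3 + s + 1, s**3 + s**2 + 1.
None of them divide h (all give nonzero remainder).
Monic irreducibles of degree 4 over GF(2): s**4 + s + 1, s**4 + s**3 + 1, s**4 + s**3 + s**2 + s + 1.
None of them divide h (all give nonzero remainder).
No irreducible factor of degree ≤ 4 exists, so h is irreducible over GF(2).

Yes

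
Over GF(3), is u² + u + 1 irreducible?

No

Write P(u) = u² + u + 1.
Check for roots in GF(3): P(0) = 1; P(1) = 0 → root; P(2) = 1.
P(1) = 0, so (u − 1) divides P(u); P is reducible.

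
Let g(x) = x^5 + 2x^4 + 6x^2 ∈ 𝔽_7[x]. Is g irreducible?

No

Check for roots in 𝔽_7: g(0) = 0 → root; g(1) = 2; g(2) = 4; g(3) = 4; g(4) = 1; g(5) = 3; g(6) = 0 → root.
g(0) = 0, so (x) divides g(x); g is reducible.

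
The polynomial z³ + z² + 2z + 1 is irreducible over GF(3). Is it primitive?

Write f(z) = z³ + z² + 2z + 1.
|GF(3^3)^×| = 3^3 − 1 = 26. Prime factorization: 26 = 2·13.
f is primitive ⇔ z has order 26 in GF(3)[z]/(f), i.e. z^(26/q) ≠ 1 for each prime q | 26.
z^(13) mod f = 2.
z^(2) mod f = z².
None equal 1, so z has full order 26; f is primitive.

Yes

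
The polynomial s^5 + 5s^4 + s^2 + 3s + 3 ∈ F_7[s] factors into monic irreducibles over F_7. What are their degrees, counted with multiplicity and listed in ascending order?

Write h(s) = s^5 + 5s^4 + s^2 + 3s + 3.
Linear factors from roots: (s + 2).
Complete factorization: h(s) = (s + 2)·(s^2 + 2)·(s^2 + 3s + 6).
Factor degrees with multiplicity: 1 + 2 + 2 = 5.

1, 2, 2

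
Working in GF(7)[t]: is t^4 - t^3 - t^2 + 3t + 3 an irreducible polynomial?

Yes

Write f(t) = t^4 - t^3 - t^2 + 3t + 3.
Check for roots in GF(7): f(0) = 3; f(1) = 5; f(2) = 6; f(3) = 1; f(4) = 2; f(5) = 3; f(6) = 1.
No roots, so no linear factors.
Degree-2 irreducible divisors: test the 21 monic irreducibles of degree 2 over GF(7).
None of them divide f (all give nonzero remainder).
No irreducible factor of degree ≤ 2 exists, so f is irreducible over GF(7).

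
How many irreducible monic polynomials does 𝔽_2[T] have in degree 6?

9

Gauss's count: N_{2}(6) = (1/6) Σ_{d|6} μ(6/d)·2^d.
Divisors of 6: 1, 2, 3, 6; μ(6/d) for each: 1, -1, -1, 1.
Σ = 2^1 − 2^2 − 2^3 + 2^6 = 54.
N = 54/6 = 9.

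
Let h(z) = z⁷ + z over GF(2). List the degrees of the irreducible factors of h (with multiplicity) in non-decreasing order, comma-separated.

1, 1, 1, 2, 2

Roots in GF(2): h(0) = 0 → root; h(1) = 0 → root.
Linear factors from roots: (z), (z + 1).
Complete factorization: h(z) = (z)·(z + 1)^2·(z² + z + 1)^2.
Factor degrees with multiplicity: 1 + 1 + 1 + 2 + 2 = 7.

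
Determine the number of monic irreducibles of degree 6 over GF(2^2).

670

x^(4^6) − x is the product of all monic irreducibles of degree dividing 6; Möbius inversion gives N = (1/6) Σ μ(6/d)·4^d.
Divisors of 6: 1, 2, 3, 6; μ(6/d) for each: 1, -1, -1, 1.
Σ = 4^1 − 4^2 − 4^3 + 4^6 = 4020.
N = 4020/6 = 670.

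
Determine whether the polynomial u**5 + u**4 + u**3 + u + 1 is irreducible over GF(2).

Yes

Write P(u) = u**5 + u**4 + u**3 + u + 1.
Check for roots in GF(2): P(0) = 1; P(1) = 1.
No roots, so no linear factors.
Monic irreducibles of degree 2 over GF(2): u**2 + u + 1.
None of them divide P (all give nonzero remainder).
No irreducible factor of degree ≤ 2 exists, so P is irreducible over GF(2).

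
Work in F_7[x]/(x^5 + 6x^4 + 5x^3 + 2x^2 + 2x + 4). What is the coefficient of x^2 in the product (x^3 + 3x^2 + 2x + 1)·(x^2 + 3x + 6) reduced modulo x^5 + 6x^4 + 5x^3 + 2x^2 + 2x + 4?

Multiply in F_7[x]: (x^3 + 3x^2 + 2x + 1)·(x^2 + 3x + 6) = x^5 + 6x^4 + 3x^3 + 4x^2 + x + 6.
Reduce using x^5 ≡ x^4 + 2x^3 + 5x^2 + 5x + 3 (mod x^5 + 6x^4 + 5x^3 + 2x^2 + 2x + 4).
Reduced: 5x^3 + 2x^2 + 6x + 2.

2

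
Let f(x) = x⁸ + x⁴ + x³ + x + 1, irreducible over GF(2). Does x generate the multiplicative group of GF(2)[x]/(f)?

No

|GF(2^8)^×| = 2^8 − 1 = 255. Prime factorization: 255 = 3·5·17.
f is primitive ⇔ x has order 255 in GF(2)[x]/(f), i.e. x^(255/q) ≠ 1 for each prime q | 255.
x^(85) mod f = x⁷ + x⁵ + x⁴ + x³ + x² + 1.
x^(51) mod f = 1
x^(15) mod f = x⁵ + x³ + x² + x + 1.
Since x^(51) = 1, the order of x divides 51 < 255; not primitive.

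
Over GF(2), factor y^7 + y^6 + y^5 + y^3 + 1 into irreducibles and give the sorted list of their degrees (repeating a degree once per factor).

2, 2, 3

Write g(y) = y^7 + y^6 + y^5 + y^3 + 1.
Roots in GF(2): g(0) = 1; g(1) = 1.
Complete factorization: g(y) = (y^2 + y + 1)^2·(y^3 + y^2 + 1).
Factor degrees with multiplicity: 2 + 2 + 3 = 7.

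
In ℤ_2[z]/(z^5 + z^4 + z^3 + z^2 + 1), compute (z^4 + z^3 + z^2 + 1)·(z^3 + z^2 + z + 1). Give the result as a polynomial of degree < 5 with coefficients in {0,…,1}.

Multiply in ℤ_2[z]: (z^4 + z^3 + z^2 + 1)·(z^3 + z^2 + z + 1) = z^7 + z^5 + z^4 + z^3 + z + 1.
Reduce using z^5 ≡ z^4 + z^3 + z^2 + 1 (mod z^5 + z^4 + z^3 + z^2 + 1).
Reduced: z^3.

z^3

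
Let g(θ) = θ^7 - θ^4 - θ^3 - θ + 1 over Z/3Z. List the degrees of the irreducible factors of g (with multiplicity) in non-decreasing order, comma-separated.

7

Roots in Z/3Z: g(0) = 1; g(1) = 2; g(2) = 1.
Complete factorization: g(θ) = (θ^7 - θ^4 - θ^3 - θ + 1).
Factor degrees with multiplicity: 7 = 7.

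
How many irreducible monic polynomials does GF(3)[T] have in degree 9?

The number of monic irreducibles of degree 9 over GF(3) is (1/9)·Σ_{d∣9} μ(9/d) 3^d.
Divisors of 9: 1, 3, 9; μ(9/d) for each: 0, -1, 1.
Σ = − 3^3 + 3^9 = 19656.
N = 19656/9 = 2184.

2184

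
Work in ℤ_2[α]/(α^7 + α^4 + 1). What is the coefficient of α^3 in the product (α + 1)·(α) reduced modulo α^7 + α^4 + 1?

0

Multiply in ℤ_2[α]: (α + 1)·(α) = α^2 + α.
Reduced: α^2 + α.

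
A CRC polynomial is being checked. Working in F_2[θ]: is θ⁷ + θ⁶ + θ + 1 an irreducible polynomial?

Write h(θ) = θ⁷ + θ⁶ + θ + 1.
Check for roots in F_2: h(0) = 1; h(1) = 0 → root.
h(1) = 0, so (θ − 1) divides h(θ); h is reducible.

No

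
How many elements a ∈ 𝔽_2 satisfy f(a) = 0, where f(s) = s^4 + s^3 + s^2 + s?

Evaluate at each of the 2 elements of 𝔽_2:
f(0) = 0 → root; f(1) = 0 → root.
Roots: {0, 1}.

2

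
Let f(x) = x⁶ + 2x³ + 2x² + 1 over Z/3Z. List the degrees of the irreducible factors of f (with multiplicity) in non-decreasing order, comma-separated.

Roots in Z/3Z: f(0) = 1; f(1) = 0 → root; f(2) = 2.
Linear factors from roots: (x + 2).
Complete factorization: f(x) = (x + 2)·(x² + x + 2)·(x³ + 2x + 1).
Factor degrees with multiplicity: 1 + 2 + 3 = 6.

1, 2, 3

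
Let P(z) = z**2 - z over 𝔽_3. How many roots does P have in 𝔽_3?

Evaluate at each of the 3 elements of 𝔽_3:
P(0) = 0 → root; P(1) = 0 → root; P(2) = 2.
Roots: {0, 1}.

2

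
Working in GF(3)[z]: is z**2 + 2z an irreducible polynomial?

Write h(z) = z**2 + 2z.
Check for roots in GF(3): h(0) = 0 → root; h(1) = 0 → root; h(2) = 2.
h(0) = 0, so (z) divides h(z); h is reducible.

No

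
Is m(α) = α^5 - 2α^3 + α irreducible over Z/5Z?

Check for roots in Z/5Z: m(0) = 0 → root; m(1) = 0 → root; m(2) = 3; m(3) = 2; m(4) = 0 → root.
m(0) = 0, so (α) divides m(α); m is reducible.

No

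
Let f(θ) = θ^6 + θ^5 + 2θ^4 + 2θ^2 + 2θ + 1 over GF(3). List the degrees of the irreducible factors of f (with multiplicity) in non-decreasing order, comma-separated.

Roots in GF(3): f(0) = 1; f(1) = 0 → root; f(2) = 0 → root.
Linear factors from roots: (θ + 2), (θ + 1).
Complete factorization: f(θ) = (θ + 1)·(θ + 2)·(θ^2 + 1)·(θ^2 + θ + 2).
Factor degrees with multiplicity: 1 + 1 + 2 + 2 = 6.

1, 1, 2, 2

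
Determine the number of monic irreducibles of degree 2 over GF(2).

By the necklace-counting formula, N_2(2) = (1/2) Σ_{d|2} μ(2/d)·2^d.
Divisors of 2: 1, 2; μ(2/d) for each: -1, 1.
Σ = − 2^1 + 2^2 = 2.
N = 2/2 = 1.

1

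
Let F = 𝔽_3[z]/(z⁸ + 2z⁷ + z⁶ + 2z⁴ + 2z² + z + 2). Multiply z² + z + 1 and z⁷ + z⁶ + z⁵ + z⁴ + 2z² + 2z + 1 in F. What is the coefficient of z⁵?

0

Multiply in 𝔽_3[z]: (z² + z + 1)·(z⁷ + z⁶ + z⁵ + z⁴ + 2z² + 2z + 1) = z⁹ + 2z⁸ + 2z⁵ + z³ + 2z² + 1.
Reduce using z⁸ ≡ z⁷ + 2z⁶ + z⁴ + z² + 2z + 1 (mod z⁸ + 2z⁷ + z⁶ + 2z⁴ + 2z² + z + 2).
Reduced: 2z⁷ + 2z³ + z² + z + 1.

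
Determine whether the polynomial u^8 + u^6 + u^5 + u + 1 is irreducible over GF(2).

Write h(u) = u^8 + u^6 + u^5 + u + 1.
Check for roots in GF(2): h(0) = 1; h(1) = 1.
No roots, so no linear factors.
Monic irreducibles of degree 2 over GF(2): u^2 + u + 1.
None of them divide h (all give nonzero remainder).
Monic irreducibles of degree 3 over GF(2): u^3 + u + 1, u^3 + u^2 + 1.
None of them divide h (all give nonzero remainder).
Monic irreducibles of degree 4 over GF(2): u^4 + u + 1, u^4 + u^3 + 1, u^4 + u^3 + u^2 + u + 1.
None of them divide h (all give nonzero remainder).
No irreducible factor of degree ≤ 4 exists, so h is irreducible over GF(2).

Yes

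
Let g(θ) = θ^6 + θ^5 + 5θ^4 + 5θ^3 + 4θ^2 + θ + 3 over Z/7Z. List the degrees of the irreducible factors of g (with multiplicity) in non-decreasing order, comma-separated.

Linear factors from roots: (θ + 4).
Complete factorization: g(θ) = (θ + 4)·(θ^2 + 6θ + 4)·(θ^3 + 5θ^2 + 4θ + 5).
Factor degrees with multiplicity: 1 + 2 + 3 = 6.

1, 2, 3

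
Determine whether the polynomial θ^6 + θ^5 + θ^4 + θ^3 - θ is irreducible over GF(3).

No

Write P(θ) = θ^6 + θ^5 + θ^4 + θ^3 - θ.
Check for roots in GF(3): P(0) = 0 → root; P(1) = 0 → root; P(2) = 1.
P(0) = 0, so (θ) divides P(θ); P is reducible.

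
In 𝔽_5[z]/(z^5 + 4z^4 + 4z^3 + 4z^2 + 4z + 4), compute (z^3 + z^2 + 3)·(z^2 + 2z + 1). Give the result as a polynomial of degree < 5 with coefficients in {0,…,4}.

4z^4 + 4z^3 + 2z + 4

Multiply in 𝔽_5[z]: (z^3 + z^2 + 3)·(z^2 + 2z + 1) = z^5 + 3z^4 + 3z^3 + 4z^2 + z + 3.
Reduce using z^5 ≡ z^4 + z^3 + z^2 + z + 1 (mod z^5 + 4z^4 + 4z^3 + 4z^2 + 4z + 4).
Reduced: 4z^4 + 4z^3 + 2z + 4.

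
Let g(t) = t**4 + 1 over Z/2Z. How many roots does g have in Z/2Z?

Evaluate at each of the 2 elements of Z/2Z:
g(0) = 1; g(1) = 0 → root.
Roots: {1}.

1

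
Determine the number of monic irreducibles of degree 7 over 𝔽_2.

18

By the necklace-counting formula, N_2(7) = (1/7) Σ_{d|7} μ(7/d)·2^d.
Divisors of 7: 1, 7; μ(7/d) for each: -1, 1.
Σ = − 2^1 + 2^7 = 126.
N = 126/7 = 18.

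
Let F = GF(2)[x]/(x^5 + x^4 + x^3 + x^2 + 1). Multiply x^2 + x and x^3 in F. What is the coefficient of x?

0

Multiply in GF(2)[x]: (x^2 + x)·(x^3) = x^5 + x^4.
Reduce using x^5 ≡ x^4 + x^3 + x^2 + 1 (mod x^5 + x^4 + x^3 + x^2 + 1).
Reduced: x^3 + x^2 + 1.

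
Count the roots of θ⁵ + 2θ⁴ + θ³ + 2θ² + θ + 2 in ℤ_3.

2

Write f(θ) = θ⁵ + 2θ⁴ + θ³ + 2θ² + θ + 2.
Evaluate at each of the 3 elements of ℤ_3:
f(0) = 2; f(1) = 0 → root; f(2) = 0 → root.
Roots: {1, 2}.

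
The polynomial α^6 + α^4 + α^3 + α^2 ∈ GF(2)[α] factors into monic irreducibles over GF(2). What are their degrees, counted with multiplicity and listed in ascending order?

Write f(α) = α^6 + α^4 + α^3 + α^2.
Roots in GF(2): f(0) = 0 → root; f(1) = 0 → root.
Linear factors from roots: (α), (α + 1).
Complete factorization: f(α) = (α + 1)·(α)^2·(α^3 + α^2 + 1).
Factor degrees with multiplicity: 1 + 1 + 1 + 3 = 6.

1, 1, 1, 3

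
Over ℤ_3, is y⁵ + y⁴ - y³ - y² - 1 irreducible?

Write h(y) = y⁵ + y⁴ - y³ - y² - 1.
Check for roots in ℤ_3: h(0) = 2; h(1) = 2; h(2) = 2.
No roots, so no linear factors.
Monic irreducibles of degree 2 over GF(3): y² + 1, y² + y - 1, y² - y - 1.
None of them divide h (all give nonzero remainder).
No irreducible factor of degree ≤ 2 exists, so h is irreducible over GF(3).

Yes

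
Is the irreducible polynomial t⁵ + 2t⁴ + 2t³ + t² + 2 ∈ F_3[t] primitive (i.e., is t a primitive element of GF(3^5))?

Write f(t) = t⁵ + 2t⁴ + 2t³ + t² + 2.
|GF(3^5)^×| = 3^5 − 1 = 242. Prime factorization: 242 = 2·11^2.
f is primitive ⇔ t has order 242 in GF(3)[t]/(f), i.e. t^(242/q) ≠ 1 for each prime q | 242.
t^(121) mod f = 1
t^(22) mod f = t⁴ + t + 1.
Since t^(121) = 1, the order of t divides 121 < 242; not primitive.

No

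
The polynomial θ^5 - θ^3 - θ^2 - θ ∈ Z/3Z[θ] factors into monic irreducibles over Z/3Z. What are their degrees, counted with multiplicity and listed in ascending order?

1, 1, 1, 2

Write h(θ) = θ^5 - θ^3 - θ^2 - θ.
Roots in Z/3Z: h(0) = 0 → root; h(1) = 1; h(2) = 0 → root.
Linear factors from roots: (θ), (θ + 1).
Complete factorization: h(θ) = (θ)·(θ + 1)^2·(θ^2 + θ - 1).
Factor degrees with multiplicity: 1 + 1 + 1 + 2 = 5.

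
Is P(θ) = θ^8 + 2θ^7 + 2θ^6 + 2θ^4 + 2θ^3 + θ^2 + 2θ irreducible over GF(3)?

No

Check for roots in GF(3): P(0) = 0 → root; P(1) = 0 → root; P(2) = 0 → root.
P(0) = 0, so (θ) divides P(θ); P is reducible.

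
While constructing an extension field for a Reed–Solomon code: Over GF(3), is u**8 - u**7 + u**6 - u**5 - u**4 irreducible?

Write P(u) = u**8 - u**7 + u**6 - u**5 - u**4.
Check for roots in GF(3): P(0) = 0 → root; P(1) = 2; P(2) = 0 → root.
P(0) = 0, so (u) divides P(u); P is reducible.

No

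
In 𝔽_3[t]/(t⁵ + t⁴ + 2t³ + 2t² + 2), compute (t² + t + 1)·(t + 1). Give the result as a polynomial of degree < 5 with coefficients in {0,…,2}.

Multiply in 𝔽_3[t]: (t² + t + 1)·(t + 1) = t³ + 2t² + 2t + 1.
Reduced: t³ + 2t² + 2t + 1.

t^3 + 2t^2 + 2t + 1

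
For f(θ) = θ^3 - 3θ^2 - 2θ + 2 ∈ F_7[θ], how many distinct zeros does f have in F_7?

2

Evaluate at each of the 7 elements of F_7:
f(0) = 2; f(1) = 5; f(2) = 1; f(3) = 3; f(4) = 3; f(5) = 0 → root; f(6) = 0 → root.
Roots: {5, 6}.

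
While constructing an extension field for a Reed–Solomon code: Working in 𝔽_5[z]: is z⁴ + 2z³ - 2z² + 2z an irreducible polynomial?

Write g(z) = z⁴ + 2z³ - 2z² + 2z.
Check for roots in 𝔽_5: g(0) = 0 → root; g(1) = 3; g(2) = 3; g(3) = 3; g(4) = 0 → root.
g(0) = 0, so (z) divides g(z); g is reducible.

No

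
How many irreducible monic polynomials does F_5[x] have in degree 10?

The number of monic irreducibles of degree 10 over GF(5) is (1/10)·Σ_{d∣10} μ(10/d) 5^d.
Divisors of 10: 1, 2, 5, 10; μ(10/d) for each: 1, -1, -1, 1.
Σ = 5^1 − 5^2 − 5^5 + 5^10 = 9762480.
N = 9762480/10 = 976248.

976248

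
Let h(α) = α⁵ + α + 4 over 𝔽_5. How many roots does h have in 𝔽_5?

Evaluate at each of the 5 elements of 𝔽_5:
h(0) = 4; h(1) = 1; h(2) = 3; h(3) = 0 → root; h(4) = 2.
Roots: {3}.

1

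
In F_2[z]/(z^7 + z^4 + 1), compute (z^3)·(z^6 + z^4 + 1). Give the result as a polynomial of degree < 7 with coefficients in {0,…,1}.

z^6 + z^4 + z^3 + z^2 + 1

Multiply in F_2[z]: (z^3)·(z^6 + z^4 + 1) = z^9 + z^7 + z^3.
Reduce using z^7 ≡ z^4 + 1 (mod z^7 + z^4 + 1).
Reduced: z^6 + z^4 + z^3 + z^2 + 1.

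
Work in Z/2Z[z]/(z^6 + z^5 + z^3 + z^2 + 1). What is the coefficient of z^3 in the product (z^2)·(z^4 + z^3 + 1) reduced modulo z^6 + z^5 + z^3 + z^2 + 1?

1

Multiply in Z/2Z[z]: (z^2)·(z^4 + z^3 + 1) = z^6 + z^5 + z^2.
Reduce using z^6 ≡ z^5 + z^3 + z^2 + 1 (mod z^6 + z^5 + z^3 + z^2 + 1).
Reduced: z^3 + 1.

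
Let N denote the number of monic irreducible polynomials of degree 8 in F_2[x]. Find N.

30

Gauss's count: N_{2}(8) = (1/8) Σ_{d|8} μ(8/d)·2^d.
Divisors of 8: 1, 2, 4, 8; μ(8/d) for each: 0, 0, -1, 1.
Σ = − 2^4 + 2^8 = 240.
N = 240/8 = 30.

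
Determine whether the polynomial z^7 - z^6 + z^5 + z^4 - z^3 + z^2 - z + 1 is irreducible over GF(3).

Write h(z) = z^7 - z^6 + z^5 + z^4 - z^3 + z^2 - z + 1.
Check for roots in GF(3): h(0) = 1; h(1) = 2; h(2) = 2.
No roots, so no linear factors.
Monic irreducibles of degree 2 over GF(3): z^2 + 1, z^2 + z - 1, z^2 - z - 1.
None of them divide h (all give nonzero remainder).
Degree-3 irreducible divisors: test the 8 monic irreducibles of degree 3 over GF(3).
None of them divide h (all give nonzero remainder).
No irreducible factor of degree ≤ 3 exists, so h is irreducible over GF(3).

Yes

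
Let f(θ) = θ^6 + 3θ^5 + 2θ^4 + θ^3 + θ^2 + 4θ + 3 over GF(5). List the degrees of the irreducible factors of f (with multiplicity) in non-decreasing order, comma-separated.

Roots in GF(5): f(0) = 3; f(1) = 0 → root; f(2) = 0 → root; f(3) = 1; f(4) = 4.
Linear factors from roots: (θ + 4), (θ + 3).
Complete factorization: f(θ) = (θ + 3)·(θ + 4)·(θ^2 + 2θ + 4)·(θ^2 + 4θ + 1).
Factor degrees with multiplicity: 1 + 1 + 2 + 2 = 6.

1, 1, 2, 2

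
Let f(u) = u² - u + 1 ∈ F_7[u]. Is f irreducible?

No

Check for roots in F_7: f(0) = 1; f(1) = 1; f(2) = 3; f(3) = 0 → root; f(4) = 6; f(5) = 0 → root; f(6) = 3.
f(3) = 0, so (u − 3) divides f(u); f is reducible.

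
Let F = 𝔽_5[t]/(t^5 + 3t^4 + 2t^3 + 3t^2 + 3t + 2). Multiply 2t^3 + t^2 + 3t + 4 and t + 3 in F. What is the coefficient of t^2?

1

Multiply in 𝔽_5[t]: (2t^3 + t^2 + 3t + 4)·(t + 3) = 2t^4 + 2t^3 + t^2 + 3t + 2.
Reduced: 2t^4 + 2t^3 + t^2 + 3t + 2.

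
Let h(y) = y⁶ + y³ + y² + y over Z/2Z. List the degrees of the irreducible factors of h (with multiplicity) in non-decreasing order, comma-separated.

1, 1, 1, 3

Roots in Z/2Z: h(0) = 0 → root; h(1) = 0 → root.
Linear factors from roots: (y), (y + 1).
Complete factorization: h(y) = (y)·(y + 1)^2·(y³ + y + 1).
Factor degrees with multiplicity: 1 + 1 + 1 + 3 = 6.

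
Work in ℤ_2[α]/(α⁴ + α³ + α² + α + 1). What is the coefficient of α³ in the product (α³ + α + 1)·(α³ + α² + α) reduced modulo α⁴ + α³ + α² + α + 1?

Multiply in ℤ_2[α]: (α³ + α + 1)·(α³ + α² + α) = α⁶ + α⁵ + α.
Reduce using α⁴ ≡ α³ + α² + α + 1 (mod α⁴ + α³ + α² + α + 1).
Reduced: 1.

0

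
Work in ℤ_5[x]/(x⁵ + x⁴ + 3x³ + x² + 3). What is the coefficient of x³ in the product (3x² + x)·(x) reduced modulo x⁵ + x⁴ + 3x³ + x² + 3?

3

Multiply in ℤ_5[x]: (3x² + x)·(x) = 3x³ + x².
Reduced: 3x³ + x².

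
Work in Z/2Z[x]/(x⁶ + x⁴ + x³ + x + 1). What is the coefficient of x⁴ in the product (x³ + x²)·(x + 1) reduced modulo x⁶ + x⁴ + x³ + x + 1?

1

Multiply in Z/2Z[x]: (x³ + x²)·(x + 1) = x⁴ + x².
Reduced: x⁴ + x².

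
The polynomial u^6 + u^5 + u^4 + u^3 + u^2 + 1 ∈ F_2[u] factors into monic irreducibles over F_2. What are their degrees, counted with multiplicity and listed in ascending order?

Write g(u) = u^6 + u^5 + u^4 + u^3 + u^2 + 1.
Roots in F_2: g(0) = 1; g(1) = 0 → root.
Linear factors from roots: (u + 1).
Complete factorization: g(u) = (u + 1)^2·(u^4 + u^3 + 1).
Factor degrees with multiplicity: 1 + 1 + 4 = 6.

1, 1, 4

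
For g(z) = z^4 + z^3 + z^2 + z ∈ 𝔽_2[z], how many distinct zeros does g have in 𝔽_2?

Evaluate at each of the 2 elements of 𝔽_2:
g(0) = 0 → root; g(1) = 0 → root.
Roots: {0, 1}.

2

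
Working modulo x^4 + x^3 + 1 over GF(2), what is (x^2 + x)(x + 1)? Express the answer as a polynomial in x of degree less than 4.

Multiply in GF(2)[x]: (x^2 + x)·(x + 1) = x^3 + x.
Reduced: x^3 + x.

x^3 + x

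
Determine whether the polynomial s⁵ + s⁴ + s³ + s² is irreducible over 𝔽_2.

Write m(s) = s⁵ + s⁴ + s³ + s².
Check for roots in 𝔽_2: m(0) = 0 → root; m(1) = 0 → root.
m(0) = 0, so (s) divides m(s); m is reducible.

No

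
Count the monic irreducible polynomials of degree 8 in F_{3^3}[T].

35303625630

Gauss's count: N_{27}(8) = (1/8) Σ_{d|8} μ(8/d)·27^d.
Divisors of 8: 1, 2, 4, 8; μ(8/d) for each: 0, 0, -1, 1.
Σ = − 27^4 + 27^8 = 282429005040.
N = 282429005040/8 = 35303625630.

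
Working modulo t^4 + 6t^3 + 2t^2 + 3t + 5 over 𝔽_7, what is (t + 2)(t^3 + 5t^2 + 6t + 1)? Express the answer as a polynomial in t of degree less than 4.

t^3 + 3t + 4

Multiply in 𝔽_7[t]: (t + 2)·(t^3 + 5t^2 + 6t + 1) = t^4 + 2t^2 + 6t + 2.
Reduce using t^4 ≡ t^3 + 5t^2 + 4t + 2 (mod t^4 + 6t^3 + 2t^2 + 3t + 5).
Reduced: t^3 + 3t + 4.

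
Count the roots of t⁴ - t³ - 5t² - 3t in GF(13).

3

Write P(t) = t⁴ - t³ - 5t² - 3t.
Evaluate at each of the 13 elements of GF(13):
P(0) = 0 → root; P(1) = 5; P(2) = 8; P(3) = 0 → root; P(4) = 9; P(5) = 9; P(6) = 11; P(7) = 11; P(8) = 3; P(9) = 5; P(10) = 7; P(11) = 10; P(12) = 0 → root.
Roots: {0, 3, 12}.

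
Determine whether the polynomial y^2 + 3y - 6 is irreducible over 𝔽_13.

Yes

Write g(y) = y^2 + 3y - 6.
Check each element of 𝔽_13 for a root: g(0)=7, g(1)=11, g(2)=4, g(3)=12, g(4)=9, g(5)=8, g(6)=9, g(7)=12, g(8)=4, g(9)=11, g(10)=7, g(11)=5, g(12)=5.
No roots. A degree-2 polynomial over a field with no linear factor is irreducible.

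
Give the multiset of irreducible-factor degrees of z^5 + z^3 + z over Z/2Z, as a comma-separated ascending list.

Write h(z) = z^5 + z^3 + z.
Roots in Z/2Z: h(0) = 0 → root; h(1) = 1.
Linear factors from roots: (z).
Complete factorization: h(z) = (z)·(z^2 + z + 1)^2.
Factor degrees with multiplicity: 1 + 2 + 2 = 5.

1, 2, 2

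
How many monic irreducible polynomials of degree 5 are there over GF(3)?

48

The number of monic irreducibles of degree 5 over GF(3) is (1/5)·Σ_{d∣5} μ(5/d) 3^d.
Divisors of 5: 1, 5; μ(5/d) for each: -1, 1.
Σ = − 3^1 + 3^5 = 240.
N = 240/5 = 48.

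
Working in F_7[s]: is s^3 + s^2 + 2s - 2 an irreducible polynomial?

No

Write f(s) = s^3 + s^2 + 2s - 2.
Check for roots in F_7: f(0) = 5; f(1) = 2; f(2) = 0 → root; f(3) = 5; f(4) = 2; f(5) = 4; f(6) = 3.
f(2) = 0, so (s − 2) divides f(s); f is reducible.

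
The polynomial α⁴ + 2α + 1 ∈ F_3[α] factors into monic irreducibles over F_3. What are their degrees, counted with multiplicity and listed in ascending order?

Write f(α) = α⁴ + 2α + 1.
Roots in F_3: f(0) = 1; f(1) = 1; f(2) = 0 → root.
Linear factors from roots: (α + 1).
Complete factorization: f(α) = (α + 1)·(α³ + 2α² + α + 1).
Factor degrees with multiplicity: 1 + 3 = 4.

1, 3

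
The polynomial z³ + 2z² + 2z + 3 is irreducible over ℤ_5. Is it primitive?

Yes

Write f(z) = z³ + 2z² + 2z + 3.
|GF(5^3)^×| = 5^3 − 1 = 124. Prime factorization: 124 = 2^2·31.
f is primitive ⇔ z has order 124 in GF(5)[z]/(f), i.e. z^(124/q) ≠ 1 for each prime q | 124.
z^(62) mod f = 4.
z^(4) mod f = 2z² + z + 1.
None equal 1, so z has full order 124; f is primitive.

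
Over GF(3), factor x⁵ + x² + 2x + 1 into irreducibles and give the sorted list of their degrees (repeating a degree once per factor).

Write f(x) = x⁵ + x² + 2x + 1.
Roots in GF(3): f(0) = 1; f(1) = 2; f(2) = 2.
Complete factorization: f(x) = (x² + 1)·(x³ + 2x + 1).
Factor degrees with multiplicity: 2 + 3 = 5.

2, 3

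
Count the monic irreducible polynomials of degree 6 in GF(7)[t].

The number of monic irreducibles of degree 6 over GF(7) is (1/6)·Σ_{d∣6} μ(6/d) 7^d.
Divisors of 6: 1, 2, 3, 6; μ(6/d) for each: 1, -1, -1, 1.
Σ = 7^1 − 7^2 − 7^3 + 7^6 = 117264.
N = 117264/6 = 19544.

19544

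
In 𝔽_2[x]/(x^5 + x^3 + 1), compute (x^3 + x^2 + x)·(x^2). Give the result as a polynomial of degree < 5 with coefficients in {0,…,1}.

Multiply in 𝔽_2[x]: (x^3 + x^2 + x)·(x^2) = x^5 + x^4 + x^3.
Reduce using x^5 ≡ x^3 + 1 (mod x^5 + x^3 + 1).
Reduced: x^4 + 1.

x^4 + 1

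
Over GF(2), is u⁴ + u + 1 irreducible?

Yes

Write f(u) = u⁴ + u + 1.
Check for roots in GF(2): f(0) = 1; f(1) = 1.
No roots, so no linear factors.
Monic irreducibles of degree 2 over GF(2): u² + u + 1.
None of them divide f (all give nonzero remainder).
No irreducible factor of degree ≤ 2 exists, so f is irreducible over GF(2).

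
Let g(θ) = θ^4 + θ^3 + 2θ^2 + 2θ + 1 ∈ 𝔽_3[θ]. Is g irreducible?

No

Check for roots in 𝔽_3: g(0) = 1; g(1) = 1; g(2) = 1.
No roots, so no linear factors.
Monic irreducibles of degree 2 over GF(3): θ^2 + 1, θ^2 + θ + 2, θ^2 + 2θ + 2.
θ^2 + 2θ + 2 divides g: g(θ) = (θ^2 + 2θ + 2)·(θ^2 + 2θ + 2).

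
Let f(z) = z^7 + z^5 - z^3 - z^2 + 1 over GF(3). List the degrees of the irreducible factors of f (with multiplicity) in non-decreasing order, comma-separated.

7

Roots in GF(3): f(0) = 1; f(1) = 1; f(2) = 2.
Complete factorization: f(z) = (z^7 + z^5 - z^3 - z^2 + 1).
Factor degrees with multiplicity: 7 = 7.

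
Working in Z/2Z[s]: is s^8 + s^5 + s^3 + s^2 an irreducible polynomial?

Write f(s) = s^8 + s^5 + s^3 + s^2.
Check for roots in Z/2Z: f(0) = 0 → root; f(1) = 0 → root.
f(0) = 0, so (s) divides f(s); f is reducible.

No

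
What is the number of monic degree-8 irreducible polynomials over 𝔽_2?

30

By the necklace-counting formula, N_2(8) = (1/8) Σ_{d|8} μ(8/d)·2^d.
Divisors of 8: 1, 2, 4, 8; μ(8/d) for each: 0, 0, -1, 1.
Σ = − 2^4 + 2^8 = 240.
N = 240/8 = 30.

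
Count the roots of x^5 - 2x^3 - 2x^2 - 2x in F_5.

Write h(x) = x^5 - 2x^3 - 2x^2 - 2x.
Evaluate at each of the 5 elements of F_5:
h(0) = 0 → root; h(1) = 0 → root; h(2) = 4; h(3) = 0 → root; h(4) = 1.
Roots: {0, 1, 3}.

3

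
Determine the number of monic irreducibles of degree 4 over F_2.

3

By the necklace-counting formula, N_2(4) = (1/4) Σ_{d|4} μ(4/d)·2^d.
Divisors of 4: 1, 2, 4; μ(4/d) for each: 0, -1, 1.
Σ = − 2^2 + 2^4 = 12.
N = 12/4 = 3.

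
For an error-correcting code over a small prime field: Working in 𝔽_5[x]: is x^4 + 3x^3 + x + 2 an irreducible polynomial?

Write P(x) = x^4 + 3x^3 + x + 2.
Check for roots in 𝔽_5: P(0) = 2; P(1) = 2; P(2) = 4; P(3) = 2; P(4) = 4.
No roots, so no linear factors.
Degree-2 irreducible divisors: test the 10 monic irreducibles of degree 2 over GF(5).
None of them divide P (all give nonzero remainder).
No irreducible factor of degree ≤ 2 exists, so P is irreducible over GF(5).

Yes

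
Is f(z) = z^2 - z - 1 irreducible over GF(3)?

Yes

Check for roots in GF(3): f(0) = 2; f(1) = 2; f(2) = 1.
No roots. A degree-2 polynomial over a field with no linear factor is irreducible.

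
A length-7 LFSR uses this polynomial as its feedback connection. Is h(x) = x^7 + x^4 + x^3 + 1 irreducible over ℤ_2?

Check for roots in ℤ_2: h(0) = 1; h(1) = 0 → root.
h(1) = 0, so (x − 1) divides h(x); h is reducible.

No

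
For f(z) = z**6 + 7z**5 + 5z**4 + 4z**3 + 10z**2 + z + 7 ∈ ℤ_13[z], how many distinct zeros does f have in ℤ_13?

1

Evaluate at each of the 13 elements of ℤ_13:
f(0) = 7; f(1) = 9; f(2) = 7; f(3) = 1; f(4) = 10; f(5) = 8; f(6) = 8; f(7) = 8; f(8) = 7; f(9) = 0 → root; f(10) = 4; f(11) = 11; f(12) = 11.
Roots: {9}.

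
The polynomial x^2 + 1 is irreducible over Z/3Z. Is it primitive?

No

Write f(x) = x^2 + 1.
|GF(3^2)^×| = 3^2 − 1 = 8. Prime factorization: 8 = 2^3.
f is primitive ⇔ x has order 8 in GF(3)[x]/(f), i.e. x^(8/q) ≠ 1 for each prime q | 8.
x^(4) mod f = 1
Since x^(4) = 1, the order of x divides 4 < 8; not primitive.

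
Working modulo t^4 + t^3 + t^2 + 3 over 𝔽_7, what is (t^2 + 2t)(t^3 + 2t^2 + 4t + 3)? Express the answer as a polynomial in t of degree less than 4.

4t^3 + t^2 + 3t + 5

Multiply in 𝔽_7[t]: (t^2 + 2t)·(t^3 + 2t^2 + 4t + 3) = t^5 + 4t^4 + t^3 + 4t^2 + 6t.
Reduce using t^4 ≡ 6t^3 + 6t^2 + 4 (mod t^4 + t^3 + t^2 + 3).
Reduced: 4t^3 + t^2 + 3t + 5.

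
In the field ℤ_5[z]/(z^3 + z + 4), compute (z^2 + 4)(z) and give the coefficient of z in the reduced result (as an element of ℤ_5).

3

Multiply in ℤ_5[z]: (z^2 + 4)·(z) = z^3 + 4z.
Reduce using z^3 ≡ 4z + 1 (mod z^3 + z + 4).
Reduced: 3z + 1.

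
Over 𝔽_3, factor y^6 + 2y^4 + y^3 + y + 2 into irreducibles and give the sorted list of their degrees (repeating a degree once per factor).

Write h(y) = y^6 + 2y^4 + y^3 + y + 2.
Roots in 𝔽_3: h(0) = 2; h(1) = 1; h(2) = 0 → root.
Linear factors from roots: (y + 1).
Complete factorization: h(y) = (y + 1)·(y^2 + 1)·(y^3 + 2y^2 + 2y + 2).
Factor degrees with multiplicity: 1 + 2 + 3 = 6.

1, 2, 3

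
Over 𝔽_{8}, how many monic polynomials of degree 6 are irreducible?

43596

By the necklace-counting formula, N_8(6) = (1/6) Σ_{d|6} μ(6/d)·8^d.
Divisors of 6: 1, 2, 3, 6; μ(6/d) for each: 1, -1, -1, 1.
Σ = 8^1 − 8^2 − 8^3 + 8^6 = 261576.
N = 261576/6 = 43596.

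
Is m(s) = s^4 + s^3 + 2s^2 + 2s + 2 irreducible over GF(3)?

Yes

Check for roots in GF(3): m(0) = 2; m(1) = 2; m(2) = 2.
No roots, so no linear factors.
Monic irreducibles of degree 2 over GF(3): s^2 + 1, s^2 + s + 2, s^2 + 2s + 2.
None of them divide m (all give nonzero remainder).
No irreducible factor of degree ≤ 2 exists, so m is irreducible over GF(3).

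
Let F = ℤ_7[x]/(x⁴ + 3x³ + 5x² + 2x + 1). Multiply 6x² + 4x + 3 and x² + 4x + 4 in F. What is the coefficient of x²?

6

Multiply in ℤ_7[x]: (6x² + 4x + 3)·(x² + 4x + 4) = 6x⁴ + x² + 5.
Reduce using x⁴ ≡ 4x³ + 2x² + 5x + 6 (mod x⁴ + 3x³ + 5x² + 2x + 1).
Reduced: 3x³ + 6x² + 2x + 6.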